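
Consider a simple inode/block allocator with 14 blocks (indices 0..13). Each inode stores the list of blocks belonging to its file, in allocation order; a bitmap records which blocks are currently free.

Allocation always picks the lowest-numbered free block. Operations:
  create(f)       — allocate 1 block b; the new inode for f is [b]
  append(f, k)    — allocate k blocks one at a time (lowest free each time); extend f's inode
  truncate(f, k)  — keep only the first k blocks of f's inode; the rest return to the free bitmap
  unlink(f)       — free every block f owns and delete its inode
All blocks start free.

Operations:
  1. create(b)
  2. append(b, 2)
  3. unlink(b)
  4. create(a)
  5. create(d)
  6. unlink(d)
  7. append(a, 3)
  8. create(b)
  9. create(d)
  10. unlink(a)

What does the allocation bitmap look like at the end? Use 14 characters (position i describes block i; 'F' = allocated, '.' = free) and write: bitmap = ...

bitmap = ....FF........

  1. create(b)  ⇒  F.............  {b→[0]}
  2. append(b, 2)  ⇒  FFF...........  {b→[0, 1, 2]}
  3. unlink(b)  ⇒  ..............  {}
  4. create(a)  ⇒  F.............  {a→[0]}
  5. create(d)  ⇒  FF............  {a→[0]; d→[1]}
  6. unlink(d)  ⇒  F.............  {a→[0]}
  7. append(a, 3)  ⇒  FFFF..........  {a→[0, 1, 2, 3]}
  8. create(b)  ⇒  FFFFF.........  {a→[0, 1, 2, 3]; b→[4]}
  9. create(d)  ⇒  FFFFFF........  {a→[0, 1, 2, 3]; b→[4]; d→[5]}
  10. unlink(a)  ⇒  ....FF........  {b→[4]; d→[5]}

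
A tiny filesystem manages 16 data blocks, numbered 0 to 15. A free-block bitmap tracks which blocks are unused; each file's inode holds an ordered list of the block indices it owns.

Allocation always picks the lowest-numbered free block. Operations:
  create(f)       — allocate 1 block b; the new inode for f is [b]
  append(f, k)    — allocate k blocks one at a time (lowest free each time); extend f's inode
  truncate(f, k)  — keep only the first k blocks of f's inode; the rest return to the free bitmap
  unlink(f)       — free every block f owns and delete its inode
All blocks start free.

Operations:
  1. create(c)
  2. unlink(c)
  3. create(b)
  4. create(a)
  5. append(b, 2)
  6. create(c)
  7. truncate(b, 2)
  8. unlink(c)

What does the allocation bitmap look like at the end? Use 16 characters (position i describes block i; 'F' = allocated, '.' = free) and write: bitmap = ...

  1. create(c)  ⇒  F...............  {c→[0]}
  2. unlink(c)  ⇒  ................  {}
  3. create(b)  ⇒  F...............  {b→[0]}
  4. create(a)  ⇒  FF..............  {a→[1]; b→[0]}
  5. append(b, 2)  ⇒  FFFF............  {a→[1]; b→[0, 2, 3]}
  6. create(c)  ⇒  FFFFF...........  {a→[1]; b→[0, 2, 3]; c→[4]}
  7. truncate(b, 2)  ⇒  FFF.F...........  {a→[1]; b→[0, 2]; c→[4]}
  8. unlink(c)  ⇒  FFF.............  {a→[1]; b→[0, 2]}

bitmap = FFF.............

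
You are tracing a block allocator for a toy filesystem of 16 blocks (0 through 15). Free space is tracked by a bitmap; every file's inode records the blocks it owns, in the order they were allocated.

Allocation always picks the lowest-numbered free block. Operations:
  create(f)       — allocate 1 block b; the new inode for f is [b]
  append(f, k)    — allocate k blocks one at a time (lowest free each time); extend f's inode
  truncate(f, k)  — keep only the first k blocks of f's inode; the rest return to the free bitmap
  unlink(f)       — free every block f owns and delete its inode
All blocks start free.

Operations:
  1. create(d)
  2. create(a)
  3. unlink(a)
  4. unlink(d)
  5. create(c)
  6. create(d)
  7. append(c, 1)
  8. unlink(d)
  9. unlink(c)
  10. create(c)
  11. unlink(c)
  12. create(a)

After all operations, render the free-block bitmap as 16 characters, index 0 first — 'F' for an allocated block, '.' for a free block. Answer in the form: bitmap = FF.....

bitmap = F...............

create(d): bitmap=F............... | d=[0]
create(a): bitmap=FF.............. | a=[1] d=[0]
unlink(a): bitmap=F............... | d=[0]
unlink(d): bitmap=................ | 
create(c): bitmap=F............... | c=[0]
create(d): bitmap=FF.............. | c=[0] d=[1]
append(c, 1): bitmap=FFF............. | c=[0, 2] d=[1]
unlink(d): bitmap=F.F............. | c=[0, 2]
unlink(c): bitmap=................ | 
create(c): bitmap=F............... | c=[0]
unlink(c): bitmap=................ | 
create(a): bitmap=F............... | a=[0]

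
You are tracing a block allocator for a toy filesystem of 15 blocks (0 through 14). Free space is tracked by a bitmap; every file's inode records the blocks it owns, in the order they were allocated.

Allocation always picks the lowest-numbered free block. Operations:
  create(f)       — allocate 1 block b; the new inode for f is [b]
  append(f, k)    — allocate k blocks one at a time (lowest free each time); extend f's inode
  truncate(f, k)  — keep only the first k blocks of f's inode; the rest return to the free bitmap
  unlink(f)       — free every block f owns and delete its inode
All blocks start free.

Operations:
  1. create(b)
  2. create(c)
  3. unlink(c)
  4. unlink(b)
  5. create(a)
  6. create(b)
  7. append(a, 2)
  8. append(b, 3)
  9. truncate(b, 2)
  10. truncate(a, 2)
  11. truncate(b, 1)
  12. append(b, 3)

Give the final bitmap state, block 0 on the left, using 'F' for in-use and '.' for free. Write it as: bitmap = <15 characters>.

  1. create(b)  ⇒  F..............  {b→[0]}
  2. create(c)  ⇒  FF.............  {b→[0]; c→[1]}
  3. unlink(c)  ⇒  F..............  {b→[0]}
  4. unlink(b)  ⇒  ...............  {}
  5. create(a)  ⇒  F..............  {a→[0]}
  6. create(b)  ⇒  FF.............  {a→[0]; b→[1]}
  7. append(a, 2)  ⇒  FFFF...........  {a→[0, 2, 3]; b→[1]}
  8. append(b, 3)  ⇒  FFFFFFF........  {a→[0, 2, 3]; b→[1, 4, 5, 6]}
  9. truncate(b, 2)  ⇒  FFFFF..........  {a→[0, 2, 3]; b→[1, 4]}
  10. truncate(a, 2)  ⇒  FFF.F..........  {a→[0, 2]; b→[1, 4]}
  11. truncate(b, 1)  ⇒  FFF............  {a→[0, 2]; b→[1]}
  12. append(b, 3)  ⇒  FFFFFF.........  {a→[0, 2]; b→[1, 3, 4, 5]}

bitmap = FFFFFF.........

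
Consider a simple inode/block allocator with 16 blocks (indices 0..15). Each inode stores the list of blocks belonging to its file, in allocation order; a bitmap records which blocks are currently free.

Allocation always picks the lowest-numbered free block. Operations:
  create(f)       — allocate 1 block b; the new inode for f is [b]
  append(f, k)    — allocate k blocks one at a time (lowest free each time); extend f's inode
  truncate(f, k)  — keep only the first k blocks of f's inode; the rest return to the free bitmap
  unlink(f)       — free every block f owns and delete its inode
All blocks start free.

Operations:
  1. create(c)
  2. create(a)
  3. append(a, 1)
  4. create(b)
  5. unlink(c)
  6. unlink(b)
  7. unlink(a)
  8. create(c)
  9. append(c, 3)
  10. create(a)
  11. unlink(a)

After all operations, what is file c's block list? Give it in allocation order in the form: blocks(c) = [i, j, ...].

blocks(c) = [0, 1, 2, 3]

[1] create(c) — c=0 (map F...............)
[2] create(a) — a=1 c=0 (map FF..............)
[3] append(a, 1) — a=1,2 c=0 (map FFF.............)
[4] create(b) — a=1,2 b=3 c=0 (map FFFF............)
[5] unlink(c) — a=1,2 b=3 (map .FFF............)
[6] unlink(b) — a=1,2 (map .FF.............)
[7] unlink(a) —  (map ................)
[8] create(c) — c=0 (map F...............)
[9] append(c, 3) — c=0,1,2,3 (map FFFF............)
[10] create(a) — a=4 c=0,1,2,3 (map FFFFF...........)
[11] unlink(a) — c=0,1,2,3 (map FFFF............)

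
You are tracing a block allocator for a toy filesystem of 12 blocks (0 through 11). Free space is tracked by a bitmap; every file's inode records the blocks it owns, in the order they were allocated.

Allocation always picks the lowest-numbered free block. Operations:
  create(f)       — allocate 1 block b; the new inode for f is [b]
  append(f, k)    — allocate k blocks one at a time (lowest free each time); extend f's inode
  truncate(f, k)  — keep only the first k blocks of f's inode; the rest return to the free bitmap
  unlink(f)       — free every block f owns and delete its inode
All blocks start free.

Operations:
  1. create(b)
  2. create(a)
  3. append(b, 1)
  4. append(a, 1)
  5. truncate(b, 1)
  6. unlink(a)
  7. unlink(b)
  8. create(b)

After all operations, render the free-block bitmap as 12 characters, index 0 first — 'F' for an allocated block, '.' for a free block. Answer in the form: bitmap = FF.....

bitmap = F...........

  1. create(b)  ⇒  F...........  {b→[0]}
  2. create(a)  ⇒  FF..........  {a→[1]; b→[0]}
  3. append(b, 1)  ⇒  FFF.........  {a→[1]; b→[0, 2]}
  4. append(a, 1)  ⇒  FFFF........  {a→[1, 3]; b→[0, 2]}
  5. truncate(b, 1)  ⇒  FF.F........  {a→[1, 3]; b→[0]}
  6. unlink(a)  ⇒  F...........  {b→[0]}
  7. unlink(b)  ⇒  ............  {}
  8. create(b)  ⇒  F...........  {b→[0]}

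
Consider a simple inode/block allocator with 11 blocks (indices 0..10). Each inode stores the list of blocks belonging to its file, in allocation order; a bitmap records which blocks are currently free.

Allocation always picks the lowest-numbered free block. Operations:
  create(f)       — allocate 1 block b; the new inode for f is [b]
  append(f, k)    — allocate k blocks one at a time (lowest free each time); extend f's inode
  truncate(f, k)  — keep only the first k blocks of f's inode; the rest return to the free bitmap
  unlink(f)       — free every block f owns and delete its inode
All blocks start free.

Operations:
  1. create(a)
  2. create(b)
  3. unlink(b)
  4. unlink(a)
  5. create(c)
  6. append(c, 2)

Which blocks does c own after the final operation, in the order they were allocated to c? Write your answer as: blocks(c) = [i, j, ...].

after create(a) → a:[0]  free=[F..........]
after create(b) → a:[0], b:[1]  free=[FF.........]
after unlink(b) → a:[0]  free=[F..........]
after unlink(a) →   free=[...........]
after create(c) → c:[0]  free=[F..........]
after append(c, 2) → c:[0, 1, 2]  free=[FFF........]

blocks(c) = [0, 1, 2]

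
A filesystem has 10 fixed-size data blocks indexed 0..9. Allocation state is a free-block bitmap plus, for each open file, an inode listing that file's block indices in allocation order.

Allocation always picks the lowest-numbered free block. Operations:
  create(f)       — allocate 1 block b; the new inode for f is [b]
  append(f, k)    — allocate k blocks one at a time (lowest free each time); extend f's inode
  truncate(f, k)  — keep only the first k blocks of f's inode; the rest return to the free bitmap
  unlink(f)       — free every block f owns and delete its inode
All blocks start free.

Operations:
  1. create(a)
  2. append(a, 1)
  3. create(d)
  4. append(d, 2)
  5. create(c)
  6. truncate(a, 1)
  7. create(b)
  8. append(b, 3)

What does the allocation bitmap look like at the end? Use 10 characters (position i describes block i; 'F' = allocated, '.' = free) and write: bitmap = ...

bitmap = FFFFFFFFF.

  1. create(a)  ⇒  F.........  {a→[0]}
  2. append(a, 1)  ⇒  FF........  {a→[0, 1]}
  3. create(d)  ⇒  FFF.......  {a→[0, 1]; d→[2]}
  4. append(d, 2)  ⇒  FFFFF.....  {a→[0, 1]; d→[2, 3, 4]}
  5. create(c)  ⇒  FFFFFF....  {a→[0, 1]; c→[5]; d→[2, 3, 4]}
  6. truncate(a, 1)  ⇒  F.FFFF....  {a→[0]; c→[5]; d→[2, 3, 4]}
  7. create(b)  ⇒  FFFFFF....  {a→[0]; b→[1]; c→[5]; d→[2, 3, 4]}
  8. append(b, 3)  ⇒  FFFFFFFFF.  {a→[0]; b→[1, 6, 7, 8]; c→[5]; d→[2, 3, 4]}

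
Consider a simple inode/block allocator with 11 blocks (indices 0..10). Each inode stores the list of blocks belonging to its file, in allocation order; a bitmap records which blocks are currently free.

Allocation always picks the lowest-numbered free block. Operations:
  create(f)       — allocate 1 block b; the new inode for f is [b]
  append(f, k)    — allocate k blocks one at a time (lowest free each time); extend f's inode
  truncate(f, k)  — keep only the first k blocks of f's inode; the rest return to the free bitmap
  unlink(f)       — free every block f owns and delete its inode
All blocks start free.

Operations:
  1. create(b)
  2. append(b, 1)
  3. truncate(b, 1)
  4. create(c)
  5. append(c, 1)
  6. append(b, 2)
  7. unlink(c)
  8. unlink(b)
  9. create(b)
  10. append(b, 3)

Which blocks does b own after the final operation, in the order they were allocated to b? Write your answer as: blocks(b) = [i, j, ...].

blocks(b) = [0, 1, 2, 3]

[1] create(b) — b=0 (map F..........)
[2] append(b, 1) — b=0,1 (map FF.........)
[3] truncate(b, 1) — b=0 (map F..........)
[4] create(c) — b=0 c=1 (map FF.........)
[5] append(c, 1) — b=0 c=1,2 (map FFF........)
[6] append(b, 2) — b=0,3,4 c=1,2 (map FFFFF......)
[7] unlink(c) — b=0,3,4 (map F..FF......)
[8] unlink(b) —  (map ...........)
[9] create(b) — b=0 (map F..........)
[10] append(b, 3) — b=0,1,2,3 (map FFFF.......)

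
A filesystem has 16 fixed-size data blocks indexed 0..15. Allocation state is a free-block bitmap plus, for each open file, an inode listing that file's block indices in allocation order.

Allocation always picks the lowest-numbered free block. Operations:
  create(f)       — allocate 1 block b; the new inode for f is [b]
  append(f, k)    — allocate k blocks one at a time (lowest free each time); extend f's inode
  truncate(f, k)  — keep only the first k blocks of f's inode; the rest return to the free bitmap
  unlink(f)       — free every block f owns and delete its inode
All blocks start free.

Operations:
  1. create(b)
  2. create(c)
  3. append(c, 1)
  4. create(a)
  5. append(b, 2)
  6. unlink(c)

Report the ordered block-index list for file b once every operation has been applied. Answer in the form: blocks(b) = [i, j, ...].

blocks(b) = [0, 4, 5]

  1. create(b)  ⇒  F...............  {b→[0]}
  2. create(c)  ⇒  FF..............  {b→[0]; c→[1]}
  3. append(c, 1)  ⇒  FFF.............  {b→[0]; c→[1, 2]}
  4. create(a)  ⇒  FFFF............  {a→[3]; b→[0]; c→[1, 2]}
  5. append(b, 2)  ⇒  FFFFFF..........  {a→[3]; b→[0, 4, 5]; c→[1, 2]}
  6. unlink(c)  ⇒  F..FFF..........  {a→[3]; b→[0, 4, 5]}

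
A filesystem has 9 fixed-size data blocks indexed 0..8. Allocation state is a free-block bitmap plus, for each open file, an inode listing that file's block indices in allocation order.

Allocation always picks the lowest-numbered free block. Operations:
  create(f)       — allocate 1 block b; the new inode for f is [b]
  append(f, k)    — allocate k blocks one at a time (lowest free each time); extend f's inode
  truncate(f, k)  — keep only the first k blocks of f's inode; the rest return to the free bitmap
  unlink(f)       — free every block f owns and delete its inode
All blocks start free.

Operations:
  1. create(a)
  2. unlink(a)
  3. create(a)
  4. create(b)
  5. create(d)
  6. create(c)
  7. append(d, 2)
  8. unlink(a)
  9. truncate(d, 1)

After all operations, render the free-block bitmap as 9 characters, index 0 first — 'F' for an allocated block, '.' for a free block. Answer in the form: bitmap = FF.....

bitmap = .FFF.....

  1. create(a)  ⇒  F........  {a→[0]}
  2. unlink(a)  ⇒  .........  {}
  3. create(a)  ⇒  F........  {a→[0]}
  4. create(b)  ⇒  FF.......  {a→[0]; b→[1]}
  5. create(d)  ⇒  FFF......  {a→[0]; b→[1]; d→[2]}
  6. create(c)  ⇒  FFFF.....  {a→[0]; b→[1]; c→[3]; d→[2]}
  7. append(d, 2)  ⇒  FFFFFF...  {a→[0]; b→[1]; c→[3]; d→[2, 4, 5]}
  8. unlink(a)  ⇒  .FFFFF...  {b→[1]; c→[3]; d→[2, 4, 5]}
  9. truncate(d, 1)  ⇒  .FFF.....  {b→[1]; c→[3]; d→[2]}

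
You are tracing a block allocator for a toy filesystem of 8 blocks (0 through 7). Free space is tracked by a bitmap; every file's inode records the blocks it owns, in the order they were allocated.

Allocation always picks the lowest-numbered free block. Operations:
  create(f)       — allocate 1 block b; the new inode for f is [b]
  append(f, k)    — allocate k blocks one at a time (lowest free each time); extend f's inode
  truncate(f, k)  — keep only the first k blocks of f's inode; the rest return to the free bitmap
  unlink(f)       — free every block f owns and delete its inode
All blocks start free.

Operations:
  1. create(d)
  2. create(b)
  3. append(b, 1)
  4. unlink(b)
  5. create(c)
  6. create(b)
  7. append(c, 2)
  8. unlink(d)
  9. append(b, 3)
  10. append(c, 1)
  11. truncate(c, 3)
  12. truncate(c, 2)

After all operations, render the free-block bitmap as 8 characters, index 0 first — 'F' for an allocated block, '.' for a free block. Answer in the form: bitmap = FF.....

after create(d) → d:[0]  free=[F.......]
after create(b) → b:[1], d:[0]  free=[FF......]
after append(b, 1) → b:[1, 2], d:[0]  free=[FFF.....]
after unlink(b) → d:[0]  free=[F.......]
after create(c) → c:[1], d:[0]  free=[FF......]
after create(b) → b:[2], c:[1], d:[0]  free=[FFF.....]
after append(c, 2) → b:[2], c:[1, 3, 4], d:[0]  free=[FFFFF...]
after unlink(d) → b:[2], c:[1, 3, 4]  free=[.FFFF...]
after append(b, 3) → b:[2, 0, 5, 6], c:[1, 3, 4]  free=[FFFFFFF.]
after append(c, 1) → b:[2, 0, 5, 6], c:[1, 3, 4, 7]  free=[FFFFFFFF]
after truncate(c, 3) → b:[2, 0, 5, 6], c:[1, 3, 4]  free=[FFFFFFF.]
after truncate(c, 2) → b:[2, 0, 5, 6], c:[1, 3]  free=[FFFF.FF.]

bitmap = FFFF.FF.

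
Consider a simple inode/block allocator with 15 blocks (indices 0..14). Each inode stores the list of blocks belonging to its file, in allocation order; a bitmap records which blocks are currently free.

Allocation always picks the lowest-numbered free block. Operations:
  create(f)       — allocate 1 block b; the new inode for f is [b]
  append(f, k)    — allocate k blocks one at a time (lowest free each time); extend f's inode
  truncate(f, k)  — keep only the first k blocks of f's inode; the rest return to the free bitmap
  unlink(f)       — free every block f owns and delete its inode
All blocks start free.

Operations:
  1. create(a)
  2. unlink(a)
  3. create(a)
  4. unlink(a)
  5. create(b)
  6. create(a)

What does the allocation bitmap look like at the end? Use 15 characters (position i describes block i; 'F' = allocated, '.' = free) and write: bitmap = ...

[1] create(a) — a=0 (map F..............)
[2] unlink(a) —  (map ...............)
[3] create(a) — a=0 (map F..............)
[4] unlink(a) —  (map ...............)
[5] create(b) — b=0 (map F..............)
[6] create(a) — a=1 b=0 (map FF.............)

bitmap = FF.............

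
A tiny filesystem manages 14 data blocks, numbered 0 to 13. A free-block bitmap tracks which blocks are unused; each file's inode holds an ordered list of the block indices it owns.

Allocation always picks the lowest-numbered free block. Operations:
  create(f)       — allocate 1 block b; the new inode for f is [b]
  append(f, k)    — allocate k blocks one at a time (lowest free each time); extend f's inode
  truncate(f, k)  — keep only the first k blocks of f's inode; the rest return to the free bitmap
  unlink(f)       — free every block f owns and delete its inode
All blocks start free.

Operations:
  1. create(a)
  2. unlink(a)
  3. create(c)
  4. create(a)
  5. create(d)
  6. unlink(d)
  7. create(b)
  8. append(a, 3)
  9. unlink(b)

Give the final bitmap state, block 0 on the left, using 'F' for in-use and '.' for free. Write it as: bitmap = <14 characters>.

  1. create(a)  ⇒  F.............  {a→[0]}
  2. unlink(a)  ⇒  ..............  {}
  3. create(c)  ⇒  F.............  {c→[0]}
  4. create(a)  ⇒  FF............  {a→[1]; c→[0]}
  5. create(d)  ⇒  FFF...........  {a→[1]; c→[0]; d→[2]}
  6. unlink(d)  ⇒  FF............  {a→[1]; c→[0]}
  7. create(b)  ⇒  FFF...........  {a→[1]; b→[2]; c→[0]}
  8. append(a, 3)  ⇒  FFFFFF........  {a→[1, 3, 4, 5]; b→[2]; c→[0]}
  9. unlink(b)  ⇒  FF.FFF........  {a→[1, 3, 4, 5]; c→[0]}

bitmap = FF.FFF........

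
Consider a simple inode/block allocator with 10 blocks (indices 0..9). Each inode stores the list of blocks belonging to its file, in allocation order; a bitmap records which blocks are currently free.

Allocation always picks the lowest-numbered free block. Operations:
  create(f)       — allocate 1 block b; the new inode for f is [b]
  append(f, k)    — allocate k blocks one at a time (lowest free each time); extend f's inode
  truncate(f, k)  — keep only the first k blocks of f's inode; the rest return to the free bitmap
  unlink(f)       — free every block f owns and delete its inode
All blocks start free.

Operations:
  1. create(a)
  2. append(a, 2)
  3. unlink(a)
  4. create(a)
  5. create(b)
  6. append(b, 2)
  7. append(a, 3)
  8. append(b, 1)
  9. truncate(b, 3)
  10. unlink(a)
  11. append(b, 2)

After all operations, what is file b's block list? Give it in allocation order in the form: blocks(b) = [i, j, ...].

blocks(b) = [1, 2, 3, 0, 4]

create(a): bitmap=F......... | a=[0]
append(a, 2): bitmap=FFF....... | a=[0, 1, 2]
unlink(a): bitmap=.......... | 
create(a): bitmap=F......... | a=[0]
create(b): bitmap=FF........ | a=[0] b=[1]
append(b, 2): bitmap=FFFF...... | a=[0] b=[1, 2, 3]
append(a, 3): bitmap=FFFFFFF... | a=[0, 4, 5, 6] b=[1, 2, 3]
append(b, 1): bitmap=FFFFFFFF.. | a=[0, 4, 5, 6] b=[1, 2, 3, 7]
truncate(b, 3): bitmap=FFFFFFF... | a=[0, 4, 5, 6] b=[1, 2, 3]
unlink(a): bitmap=.FFF...... | b=[1, 2, 3]
append(b, 2): bitmap=FFFFF..... | b=[1, 2, 3, 0, 4]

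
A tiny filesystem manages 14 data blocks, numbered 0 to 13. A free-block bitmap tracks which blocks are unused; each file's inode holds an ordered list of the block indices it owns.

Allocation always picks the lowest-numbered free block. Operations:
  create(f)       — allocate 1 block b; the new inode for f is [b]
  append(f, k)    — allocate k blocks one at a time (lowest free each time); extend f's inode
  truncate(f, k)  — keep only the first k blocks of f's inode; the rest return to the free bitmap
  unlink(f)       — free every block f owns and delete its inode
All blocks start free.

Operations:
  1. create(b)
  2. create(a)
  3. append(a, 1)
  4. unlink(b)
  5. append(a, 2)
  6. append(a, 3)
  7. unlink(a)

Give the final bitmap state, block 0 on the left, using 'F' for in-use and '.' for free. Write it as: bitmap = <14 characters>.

bitmap = ..............

after create(b) → b:[0]  free=[F.............]
after create(a) → a:[1], b:[0]  free=[FF............]
after append(a, 1) → a:[1, 2], b:[0]  free=[FFF...........]
after unlink(b) → a:[1, 2]  free=[.FF...........]
after append(a, 2) → a:[1, 2, 0, 3]  free=[FFFF..........]
after append(a, 3) → a:[1, 2, 0, 3, 4, 5, 6]  free=[FFFFFFF.......]
after unlink(a) →   free=[..............]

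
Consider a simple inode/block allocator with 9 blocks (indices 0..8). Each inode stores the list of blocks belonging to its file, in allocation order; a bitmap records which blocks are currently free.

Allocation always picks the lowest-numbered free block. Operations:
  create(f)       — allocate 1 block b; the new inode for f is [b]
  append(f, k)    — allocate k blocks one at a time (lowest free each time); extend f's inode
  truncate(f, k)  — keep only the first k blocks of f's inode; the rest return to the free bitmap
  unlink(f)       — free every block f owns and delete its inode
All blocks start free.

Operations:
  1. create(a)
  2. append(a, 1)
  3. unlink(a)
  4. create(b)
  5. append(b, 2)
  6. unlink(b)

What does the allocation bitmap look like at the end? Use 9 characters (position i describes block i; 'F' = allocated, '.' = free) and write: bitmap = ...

bitmap = .........

create(a): bitmap=F........ | a=[0]
append(a, 1): bitmap=FF....... | a=[0, 1]
unlink(a): bitmap=......... | 
create(b): bitmap=F........ | b=[0]
append(b, 2): bitmap=FFF...... | b=[0, 1, 2]
unlink(b): bitmap=......... | 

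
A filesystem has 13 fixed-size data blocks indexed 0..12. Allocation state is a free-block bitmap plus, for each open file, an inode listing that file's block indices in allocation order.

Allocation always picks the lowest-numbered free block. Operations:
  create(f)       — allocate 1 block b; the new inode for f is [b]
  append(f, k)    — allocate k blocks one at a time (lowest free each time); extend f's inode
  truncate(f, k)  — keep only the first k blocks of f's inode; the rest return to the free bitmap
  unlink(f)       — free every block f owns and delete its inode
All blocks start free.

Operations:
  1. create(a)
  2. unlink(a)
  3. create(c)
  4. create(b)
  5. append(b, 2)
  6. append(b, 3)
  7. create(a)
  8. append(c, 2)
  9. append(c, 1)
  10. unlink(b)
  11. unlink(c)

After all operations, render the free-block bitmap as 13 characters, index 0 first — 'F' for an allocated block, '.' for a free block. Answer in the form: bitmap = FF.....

after create(a) → a:[0]  free=[F............]
after unlink(a) →   free=[.............]
after create(c) → c:[0]  free=[F............]
after create(b) → b:[1], c:[0]  free=[FF...........]
after append(b, 2) → b:[1, 2, 3], c:[0]  free=[FFFF.........]
after append(b, 3) → b:[1, 2, 3, 4, 5, 6], c:[0]  free=[FFFFFFF......]
after create(a) → a:[7], b:[1, 2, 3, 4, 5, 6], c:[0]  free=[FFFFFFFF.....]
after append(c, 2) → a:[7], b:[1, 2, 3, 4, 5, 6], c:[0, 8, 9]  free=[FFFFFFFFFF...]
after append(c, 1) → a:[7], b:[1, 2, 3, 4, 5, 6], c:[0, 8, 9, 10]  free=[FFFFFFFFFFF..]
after unlink(b) → a:[7], c:[0, 8, 9, 10]  free=[F......FFFF..]
after unlink(c) → a:[7]  free=[.......F.....]

bitmap = .......F.....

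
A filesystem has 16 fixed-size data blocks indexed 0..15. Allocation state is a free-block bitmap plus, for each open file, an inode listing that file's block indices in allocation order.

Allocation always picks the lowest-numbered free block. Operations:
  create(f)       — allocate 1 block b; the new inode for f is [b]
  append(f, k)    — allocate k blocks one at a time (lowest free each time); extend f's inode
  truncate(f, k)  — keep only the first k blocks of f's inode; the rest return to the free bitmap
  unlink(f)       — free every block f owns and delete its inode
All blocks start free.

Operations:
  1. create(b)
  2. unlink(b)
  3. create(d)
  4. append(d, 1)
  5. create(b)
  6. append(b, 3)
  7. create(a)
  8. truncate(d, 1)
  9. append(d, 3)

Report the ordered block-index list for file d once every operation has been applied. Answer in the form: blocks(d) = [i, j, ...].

blocks(d) = [0, 1, 7, 8]

  1. create(b)  ⇒  F...............  {b→[0]}
  2. unlink(b)  ⇒  ................  {}
  3. create(d)  ⇒  F...............  {d→[0]}
  4. append(d, 1)  ⇒  FF..............  {d→[0, 1]}
  5. create(b)  ⇒  FFF.............  {b→[2]; d→[0, 1]}
  6. append(b, 3)  ⇒  FFFFFF..........  {b→[2, 3, 4, 5]; d→[0, 1]}
  7. create(a)  ⇒  FFFFFFF.........  {a→[6]; b→[2, 3, 4, 5]; d→[0, 1]}
  8. truncate(d, 1)  ⇒  F.FFFFF.........  {a→[6]; b→[2, 3, 4, 5]; d→[0]}
  9. append(d, 3)  ⇒  FFFFFFFFF.......  {a→[6]; b→[2, 3, 4, 5]; d→[0, 1, 7, 8]}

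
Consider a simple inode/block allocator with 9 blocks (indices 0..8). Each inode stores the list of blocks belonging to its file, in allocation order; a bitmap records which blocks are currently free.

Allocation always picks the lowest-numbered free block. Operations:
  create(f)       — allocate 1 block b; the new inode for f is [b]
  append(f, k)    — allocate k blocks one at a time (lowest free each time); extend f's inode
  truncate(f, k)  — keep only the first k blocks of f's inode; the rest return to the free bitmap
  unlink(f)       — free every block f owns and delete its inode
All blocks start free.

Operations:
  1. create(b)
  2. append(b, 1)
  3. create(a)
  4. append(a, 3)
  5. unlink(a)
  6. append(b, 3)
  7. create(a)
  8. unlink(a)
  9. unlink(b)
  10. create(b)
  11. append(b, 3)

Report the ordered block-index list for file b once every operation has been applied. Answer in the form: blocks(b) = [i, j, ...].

[1] create(b) — b=0 (map F........)
[2] append(b, 1) — b=0,1 (map FF.......)
[3] create(a) — a=2 b=0,1 (map FFF......)
[4] append(a, 3) — a=2,3,4,5 b=0,1 (map FFFFFF...)
[5] unlink(a) — b=0,1 (map FF.......)
[6] append(b, 3) — b=0,1,2,3,4 (map FFFFF....)
[7] create(a) — a=5 b=0,1,2,3,4 (map FFFFFF...)
[8] unlink(a) — b=0,1,2,3,4 (map FFFFF....)
[9] unlink(b) —  (map .........)
[10] create(b) — b=0 (map F........)
[11] append(b, 3) — b=0,1,2,3 (map FFFF.....)

blocks(b) = [0, 1, 2, 3]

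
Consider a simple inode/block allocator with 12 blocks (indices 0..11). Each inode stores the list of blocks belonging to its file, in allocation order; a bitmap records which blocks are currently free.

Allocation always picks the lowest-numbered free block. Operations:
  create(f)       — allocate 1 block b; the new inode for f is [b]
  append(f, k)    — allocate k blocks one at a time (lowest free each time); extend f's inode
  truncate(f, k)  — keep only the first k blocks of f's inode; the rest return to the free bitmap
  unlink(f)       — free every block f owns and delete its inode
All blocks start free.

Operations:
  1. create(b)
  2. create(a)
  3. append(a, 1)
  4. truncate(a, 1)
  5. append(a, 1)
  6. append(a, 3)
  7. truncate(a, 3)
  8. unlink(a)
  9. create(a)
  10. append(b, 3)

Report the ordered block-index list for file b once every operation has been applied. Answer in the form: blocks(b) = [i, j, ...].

[1] create(b) — b=0 (map F...........)
[2] create(a) — a=1 b=0 (map FF..........)
[3] append(a, 1) — a=1,2 b=0 (map FFF.........)
[4] truncate(a, 1) — a=1 b=0 (map FF..........)
[5] append(a, 1) — a=1,2 b=0 (map FFF.........)
[6] append(a, 3) — a=1,2,3,4,5 b=0 (map FFFFFF......)
[7] truncate(a, 3) — a=1,2,3 b=0 (map FFFF........)
[8] unlink(a) — b=0 (map F...........)
[9] create(a) — a=1 b=0 (map FF..........)
[10] append(b, 3) — a=1 b=0,2,3,4 (map FFFFF.......)

blocks(b) = [0, 2, 3, 4]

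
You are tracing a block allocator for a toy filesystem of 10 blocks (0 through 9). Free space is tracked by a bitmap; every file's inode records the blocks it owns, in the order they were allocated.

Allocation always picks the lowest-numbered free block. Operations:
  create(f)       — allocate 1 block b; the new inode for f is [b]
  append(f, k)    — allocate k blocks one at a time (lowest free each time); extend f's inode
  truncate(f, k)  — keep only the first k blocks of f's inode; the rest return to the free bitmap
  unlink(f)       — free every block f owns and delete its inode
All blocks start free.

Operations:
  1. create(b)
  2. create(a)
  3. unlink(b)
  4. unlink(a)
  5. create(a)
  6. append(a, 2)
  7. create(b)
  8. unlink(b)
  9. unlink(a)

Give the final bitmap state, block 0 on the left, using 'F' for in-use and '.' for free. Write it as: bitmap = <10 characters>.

bitmap = ..........

after create(b) → b:[0]  free=[F.........]
after create(a) → a:[1], b:[0]  free=[FF........]
after unlink(b) → a:[1]  free=[.F........]
after unlink(a) →   free=[..........]
after create(a) → a:[0]  free=[F.........]
after append(a, 2) → a:[0, 1, 2]  free=[FFF.......]
after create(b) → a:[0, 1, 2], b:[3]  free=[FFFF......]
after unlink(b) → a:[0, 1, 2]  free=[FFF.......]
after unlink(a) →   free=[..........]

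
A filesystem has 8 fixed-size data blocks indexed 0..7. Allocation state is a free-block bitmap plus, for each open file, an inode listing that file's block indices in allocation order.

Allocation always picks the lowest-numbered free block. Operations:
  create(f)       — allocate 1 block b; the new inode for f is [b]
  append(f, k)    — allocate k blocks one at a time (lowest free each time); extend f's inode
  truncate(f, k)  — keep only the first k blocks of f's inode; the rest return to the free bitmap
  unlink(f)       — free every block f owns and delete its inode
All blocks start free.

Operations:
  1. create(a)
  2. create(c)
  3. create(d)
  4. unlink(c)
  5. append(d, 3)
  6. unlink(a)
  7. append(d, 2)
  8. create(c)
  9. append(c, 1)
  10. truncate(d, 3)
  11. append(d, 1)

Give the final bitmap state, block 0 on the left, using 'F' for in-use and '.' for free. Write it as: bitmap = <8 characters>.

[1] create(a) — a=0 (map F.......)
[2] create(c) — a=0 c=1 (map FF......)
[3] create(d) — a=0 c=1 d=2 (map FFF.....)
[4] unlink(c) — a=0 d=2 (map F.F.....)
[5] append(d, 3) — a=0 d=2,1,3,4 (map FFFFF...)
[6] unlink(a) — d=2,1,3,4 (map .FFFF...)
[7] append(d, 2) — d=2,1,3,4,0,5 (map FFFFFF..)
[8] create(c) — c=6 d=2,1,3,4,0,5 (map FFFFFFF.)
[9] append(c, 1) — c=6,7 d=2,1,3,4,0,5 (map FFFFFFFF)
[10] truncate(d, 3) — c=6,7 d=2,1,3 (map .FFF..FF)
[11] append(d, 1) — c=6,7 d=2,1,3,0 (map FFFF..FF)

bitmap = FFFF..FF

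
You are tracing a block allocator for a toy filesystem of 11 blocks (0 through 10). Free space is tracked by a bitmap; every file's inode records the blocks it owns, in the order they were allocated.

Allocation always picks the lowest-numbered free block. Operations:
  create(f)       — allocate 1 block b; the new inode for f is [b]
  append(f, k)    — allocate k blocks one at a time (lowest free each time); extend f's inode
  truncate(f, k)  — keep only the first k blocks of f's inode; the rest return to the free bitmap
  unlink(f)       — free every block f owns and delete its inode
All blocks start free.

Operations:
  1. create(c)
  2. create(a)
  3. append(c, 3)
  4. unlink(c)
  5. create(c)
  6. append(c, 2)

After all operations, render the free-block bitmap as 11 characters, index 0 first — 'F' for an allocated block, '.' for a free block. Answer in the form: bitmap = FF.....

bitmap = FFFF.......

create(c): bitmap=F.......... | c=[0]
create(a): bitmap=FF......... | a=[1] c=[0]
append(c, 3): bitmap=FFFFF...... | a=[1] c=[0, 2, 3, 4]
unlink(c): bitmap=.F......... | a=[1]
create(c): bitmap=FF......... | a=[1] c=[0]
append(c, 2): bitmap=FFFF....... | a=[1] c=[0, 2, 3]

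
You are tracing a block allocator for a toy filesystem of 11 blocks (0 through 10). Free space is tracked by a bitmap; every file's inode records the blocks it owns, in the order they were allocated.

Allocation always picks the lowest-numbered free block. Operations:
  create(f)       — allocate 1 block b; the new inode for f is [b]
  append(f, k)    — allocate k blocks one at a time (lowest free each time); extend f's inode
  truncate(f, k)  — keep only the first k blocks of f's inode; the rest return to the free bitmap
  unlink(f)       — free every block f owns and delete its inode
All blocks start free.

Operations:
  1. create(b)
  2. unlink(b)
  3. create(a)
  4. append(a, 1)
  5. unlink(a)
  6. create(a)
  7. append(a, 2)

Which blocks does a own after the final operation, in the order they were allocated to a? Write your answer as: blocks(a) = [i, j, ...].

blocks(a) = [0, 1, 2]

[1] create(b) — b=0 (map F..........)
[2] unlink(b) —  (map ...........)
[3] create(a) — a=0 (map F..........)
[4] append(a, 1) — a=0,1 (map FF.........)
[5] unlink(a) —  (map ...........)
[6] create(a) — a=0 (map F..........)
[7] append(a, 2) — a=0,1,2 (map FFF........)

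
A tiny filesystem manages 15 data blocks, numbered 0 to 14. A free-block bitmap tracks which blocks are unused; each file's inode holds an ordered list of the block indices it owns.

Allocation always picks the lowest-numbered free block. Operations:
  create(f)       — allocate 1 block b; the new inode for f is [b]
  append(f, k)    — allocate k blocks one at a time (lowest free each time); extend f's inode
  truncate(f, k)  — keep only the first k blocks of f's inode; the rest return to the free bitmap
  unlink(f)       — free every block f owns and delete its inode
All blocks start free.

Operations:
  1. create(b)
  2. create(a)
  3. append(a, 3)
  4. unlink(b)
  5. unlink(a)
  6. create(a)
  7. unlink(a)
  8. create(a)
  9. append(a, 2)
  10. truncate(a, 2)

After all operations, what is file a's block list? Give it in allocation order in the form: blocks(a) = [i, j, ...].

[1] create(b) — b=0 (map F..............)
[2] create(a) — a=1 b=0 (map FF.............)
[3] append(a, 3) — a=1,2,3,4 b=0 (map FFFFF..........)
[4] unlink(b) — a=1,2,3,4 (map .FFFF..........)
[5] unlink(a) —  (map ...............)
[6] create(a) — a=0 (map F..............)
[7] unlink(a) —  (map ...............)
[8] create(a) — a=0 (map F..............)
[9] append(a, 2) — a=0,1,2 (map FFF............)
[10] truncate(a, 2) — a=0,1 (map FF.............)

blocks(a) = [0, 1]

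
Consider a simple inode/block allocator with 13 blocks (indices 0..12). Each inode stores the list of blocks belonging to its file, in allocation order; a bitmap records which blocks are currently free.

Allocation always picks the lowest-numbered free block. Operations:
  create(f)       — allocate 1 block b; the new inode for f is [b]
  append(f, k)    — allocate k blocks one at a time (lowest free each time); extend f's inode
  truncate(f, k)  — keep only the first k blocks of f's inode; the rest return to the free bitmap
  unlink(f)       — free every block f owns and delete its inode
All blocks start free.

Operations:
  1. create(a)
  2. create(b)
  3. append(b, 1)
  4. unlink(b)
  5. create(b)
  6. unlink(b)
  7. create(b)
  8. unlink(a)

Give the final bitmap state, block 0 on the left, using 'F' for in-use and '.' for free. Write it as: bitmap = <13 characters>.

[1] create(a) — a=0 (map F............)
[2] create(b) — a=0 b=1 (map FF...........)
[3] append(b, 1) — a=0 b=1,2 (map FFF..........)
[4] unlink(b) — a=0 (map F............)
[5] create(b) — a=0 b=1 (map FF...........)
[6] unlink(b) — a=0 (map F............)
[7] create(b) — a=0 b=1 (map FF...........)
[8] unlink(a) — b=1 (map .F...........)

bitmap = .F...........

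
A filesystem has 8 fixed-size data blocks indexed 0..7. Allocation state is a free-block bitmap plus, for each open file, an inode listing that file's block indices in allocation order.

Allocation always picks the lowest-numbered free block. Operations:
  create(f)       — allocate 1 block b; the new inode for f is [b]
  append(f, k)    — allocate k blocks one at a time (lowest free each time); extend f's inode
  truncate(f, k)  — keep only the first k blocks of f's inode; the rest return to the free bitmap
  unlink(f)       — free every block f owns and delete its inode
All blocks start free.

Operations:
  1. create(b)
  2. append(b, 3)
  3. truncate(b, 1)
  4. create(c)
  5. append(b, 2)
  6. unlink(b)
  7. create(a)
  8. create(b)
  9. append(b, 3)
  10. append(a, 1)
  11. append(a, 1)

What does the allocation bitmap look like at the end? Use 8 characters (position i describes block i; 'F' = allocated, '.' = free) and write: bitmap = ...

bitmap = FFFFFFFF

create(b): bitmap=F....... | b=[0]
append(b, 3): bitmap=FFFF.... | b=[0, 1, 2, 3]
truncate(b, 1): bitmap=F....... | b=[0]
create(c): bitmap=FF...... | b=[0] c=[1]
append(b, 2): bitmap=FFFF.... | b=[0, 2, 3] c=[1]
unlink(b): bitmap=.F...... | c=[1]
create(a): bitmap=FF...... | a=[0] c=[1]
create(b): bitmap=FFF..... | a=[0] b=[2] c=[1]
append(b, 3): bitmap=FFFFFF.. | a=[0] b=[2, 3, 4, 5] c=[1]
append(a, 1): bitmap=FFFFFFF. | a=[0, 6] b=[2, 3, 4, 5] c=[1]
append(a, 1): bitmap=FFFFFFFF | a=[0, 6, 7] b=[2, 3, 4, 5] c=[1]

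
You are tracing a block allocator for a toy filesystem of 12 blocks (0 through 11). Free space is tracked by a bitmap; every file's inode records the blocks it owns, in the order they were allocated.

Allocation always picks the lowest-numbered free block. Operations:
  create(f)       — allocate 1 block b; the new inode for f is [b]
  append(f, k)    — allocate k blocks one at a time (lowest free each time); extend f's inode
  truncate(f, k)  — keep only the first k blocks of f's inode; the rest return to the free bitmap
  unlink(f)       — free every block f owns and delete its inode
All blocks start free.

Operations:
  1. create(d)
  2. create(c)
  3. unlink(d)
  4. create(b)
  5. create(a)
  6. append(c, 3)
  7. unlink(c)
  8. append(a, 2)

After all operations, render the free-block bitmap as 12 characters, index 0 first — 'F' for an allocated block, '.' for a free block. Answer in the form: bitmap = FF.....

  1. create(d)  ⇒  F...........  {d→[0]}
  2. create(c)  ⇒  FF..........  {c→[1]; d→[0]}
  3. unlink(d)  ⇒  .F..........  {c→[1]}
  4. create(b)  ⇒  FF..........  {b→[0]; c→[1]}
  5. create(a)  ⇒  FFF.........  {a→[2]; b→[0]; c→[1]}
  6. append(c, 3)  ⇒  FFFFFF......  {a→[2]; b→[0]; c→[1, 3, 4, 5]}
  7. unlink(c)  ⇒  F.F.........  {a→[2]; b→[0]}
  8. append(a, 2)  ⇒  FFFF........  {a→[2, 1, 3]; b→[0]}

bitmap = FFFF........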